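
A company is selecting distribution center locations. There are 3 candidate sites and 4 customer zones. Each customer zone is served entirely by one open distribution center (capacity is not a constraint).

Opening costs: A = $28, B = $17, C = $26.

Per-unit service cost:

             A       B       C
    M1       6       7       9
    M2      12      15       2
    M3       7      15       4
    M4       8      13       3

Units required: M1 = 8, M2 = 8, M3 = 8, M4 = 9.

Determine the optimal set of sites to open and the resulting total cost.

For any fixed open set, each customer zone goes to its cheapest open site; total = fixed + service.
{C}: M1→C 9·8=72, M2→C 2·8=16, M3→C 4·8=32, M4→C 3·9=27. Service 147; fixed 26; total 173.
{B, C}: M1→B 7·8=56, M2→C 2·8=16, M3→C 4·8=32, M4→C 3·9=27. Service 131; fixed 43; total 174.
{A, C}: service 123 + fixed 54 = 177
{A, B, C}: service 123 + fixed 71 = 194
No other subset beats 173.

Open C only; minimum total cost 173.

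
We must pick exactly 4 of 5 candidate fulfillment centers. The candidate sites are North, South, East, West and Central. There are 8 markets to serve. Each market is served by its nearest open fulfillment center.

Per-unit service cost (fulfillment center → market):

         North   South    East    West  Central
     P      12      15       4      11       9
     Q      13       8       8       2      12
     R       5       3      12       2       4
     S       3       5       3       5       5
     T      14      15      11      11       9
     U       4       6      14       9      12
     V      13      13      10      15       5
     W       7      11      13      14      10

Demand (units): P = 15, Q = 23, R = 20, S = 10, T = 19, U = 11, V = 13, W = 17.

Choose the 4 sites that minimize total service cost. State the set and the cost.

With exactly 4 open, each market uses its cheapest among the chosen.
{North, East, West, Central}: P→East 4·15=60, Q→West 2·23=46, R→West 2·20=40, S→North 3·10=30, T→Central 9·19=171, U→North 4·11=44, V→Central 5·13=65, W→North 7·17=119. Service cost 575.
{South, East, West, Central}: service cost 648
{North, South, West, Central}: service cost 650
Among all 5 size-4 choices, {North, East, West, Central} is lowest.

Choose North, East, West and Central; total service cost 575.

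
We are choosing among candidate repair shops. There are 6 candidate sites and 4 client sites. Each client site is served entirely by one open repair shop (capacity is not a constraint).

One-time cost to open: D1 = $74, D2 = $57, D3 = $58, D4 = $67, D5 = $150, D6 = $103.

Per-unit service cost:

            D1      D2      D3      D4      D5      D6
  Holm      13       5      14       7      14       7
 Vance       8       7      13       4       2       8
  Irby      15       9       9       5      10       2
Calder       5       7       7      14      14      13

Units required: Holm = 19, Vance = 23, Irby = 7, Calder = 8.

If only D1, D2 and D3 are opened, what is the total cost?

Each client site is assigned to its cheapest site among the open ones.
{D1, D2, D3}: Holm→D2 5·19=95, Vance→D2 7·23=161, Irby→D2 9·7=63, Calder→D1 5·8=40. Service 359; fixed 189; total 548.

Total cost: 548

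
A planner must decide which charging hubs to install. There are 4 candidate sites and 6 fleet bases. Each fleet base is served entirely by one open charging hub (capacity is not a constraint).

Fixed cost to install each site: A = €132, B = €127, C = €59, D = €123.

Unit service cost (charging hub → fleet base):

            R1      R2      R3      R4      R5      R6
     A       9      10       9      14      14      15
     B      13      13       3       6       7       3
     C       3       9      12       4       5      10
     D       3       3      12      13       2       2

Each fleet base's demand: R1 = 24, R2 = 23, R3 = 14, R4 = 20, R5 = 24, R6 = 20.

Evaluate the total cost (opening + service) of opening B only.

Each fleet base is assigned to its cheapest site among the open ones.
{B}: R1→B 13·24=312, R2→B 13·23=299, R3→B 3·14=42, R4→B 6·20=120, R5→B 7·24=168, R6→B 3·20=60. Service 1001; fixed 127; total 1128.

Total cost: 1128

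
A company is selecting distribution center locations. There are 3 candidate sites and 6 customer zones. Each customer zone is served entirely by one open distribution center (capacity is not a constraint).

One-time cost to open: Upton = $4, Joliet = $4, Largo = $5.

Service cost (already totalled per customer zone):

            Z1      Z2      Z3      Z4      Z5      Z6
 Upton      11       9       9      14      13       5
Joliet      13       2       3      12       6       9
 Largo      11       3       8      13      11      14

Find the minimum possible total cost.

For any fixed open set, each customer zone goes to its cheapest open site; total = fixed + service.
{Upton, Joliet}: Z1→Upton 11, Z2→Joliet 2, Z3→Joliet 3, Z4→Joliet 12, Z5→Joliet 6, Z6→Upton 5. Service 39; fixed 8; total 47.
{Joliet}: service 45 + fixed 4 = 49
{Upton, Joliet, Largo}: Z1→Upton 11, Z2→Joliet 2, Z3→Joliet 3, Z4→Joliet 12, Z5→Joliet 6, Z6→Upton 5. Service 39; fixed 13; total 52.
{Upton}: service 61 + fixed 4 = 65
No other subset beats 47.

Minimum total cost: 47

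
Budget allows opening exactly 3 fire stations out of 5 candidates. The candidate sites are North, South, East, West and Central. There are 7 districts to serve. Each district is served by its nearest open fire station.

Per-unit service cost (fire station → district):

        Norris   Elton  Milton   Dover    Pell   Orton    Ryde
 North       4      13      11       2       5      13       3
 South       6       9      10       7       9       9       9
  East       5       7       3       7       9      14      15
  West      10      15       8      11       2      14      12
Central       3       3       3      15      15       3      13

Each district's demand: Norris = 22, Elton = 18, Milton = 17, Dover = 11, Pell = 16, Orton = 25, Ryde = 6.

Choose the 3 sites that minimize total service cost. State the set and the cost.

Choose North, West and Central; total service cost 318.

With exactly 3 open, each district uses its cheapest among the chosen.
{North, West, Central}: Norris→Central 3·22=66, Elton→Central 3·18=54, Milton→Central 3·17=51, Dover→North 2·11=22, Pell→West 2·16=32, Orton→Central 3·25=75, Ryde→North 3·6=18. Service cost 318.
{North, South, Central}: service cost 366
{North, East, Central}: service cost 366
Among all 10 size-3 choices, {North, West, Central} is lowest.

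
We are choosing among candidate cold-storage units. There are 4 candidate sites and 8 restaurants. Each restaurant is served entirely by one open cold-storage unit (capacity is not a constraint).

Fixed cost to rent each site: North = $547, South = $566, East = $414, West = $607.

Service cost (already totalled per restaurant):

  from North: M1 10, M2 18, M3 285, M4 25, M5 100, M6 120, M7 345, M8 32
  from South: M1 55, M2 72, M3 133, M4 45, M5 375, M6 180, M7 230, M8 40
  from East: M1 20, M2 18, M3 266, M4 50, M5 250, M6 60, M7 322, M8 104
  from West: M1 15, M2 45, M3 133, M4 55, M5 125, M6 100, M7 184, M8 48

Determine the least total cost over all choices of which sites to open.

For any fixed open set, each restaurant goes to its cheapest open site; total = fixed + service.
{West}: M1→West 15, M2→West 45, M3→West 133, M4→West 55, M5→West 125, M6→West 100, M7→West 184, M8→West 48. Service 705; fixed 607; total 1312.
{North}: M1→North 10, M2→North 18, M3→North 285, M4→North 25, M5→North 100, M6→North 120, M7→North 345, M8→North 32. Service 935; fixed 547; total 1482.
{East}: service 1090 + fixed 414 = 1504
{North, South, East, West}: service 562 + fixed 2134 = 2696
(All 15 nonempty subsets were checked; West only is lowest.)

Minimum total cost: 1312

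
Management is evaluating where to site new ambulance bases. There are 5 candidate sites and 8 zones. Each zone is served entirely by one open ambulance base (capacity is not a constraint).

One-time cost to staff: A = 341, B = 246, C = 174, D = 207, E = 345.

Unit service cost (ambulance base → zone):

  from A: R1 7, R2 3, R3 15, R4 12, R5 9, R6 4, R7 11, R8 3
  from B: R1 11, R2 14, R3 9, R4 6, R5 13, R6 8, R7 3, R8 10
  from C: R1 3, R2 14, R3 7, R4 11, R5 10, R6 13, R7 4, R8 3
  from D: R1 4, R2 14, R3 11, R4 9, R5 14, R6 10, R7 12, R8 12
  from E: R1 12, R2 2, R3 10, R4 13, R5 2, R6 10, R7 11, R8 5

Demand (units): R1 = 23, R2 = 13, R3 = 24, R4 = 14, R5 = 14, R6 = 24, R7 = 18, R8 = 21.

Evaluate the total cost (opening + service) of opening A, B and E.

Total cost: 1660

Each zone is assigned to its cheapest site among the open ones.
{A, B, E}: R1→A 7·23=161, R2→E 2·13=26, R3→B 9·24=216, R4→B 6·14=84, R5→E 2·14=28, R6→A 4·24=96, R7→B 3·18=54, R8→A 3·21=63. Service 728; fixed 932; total 1660.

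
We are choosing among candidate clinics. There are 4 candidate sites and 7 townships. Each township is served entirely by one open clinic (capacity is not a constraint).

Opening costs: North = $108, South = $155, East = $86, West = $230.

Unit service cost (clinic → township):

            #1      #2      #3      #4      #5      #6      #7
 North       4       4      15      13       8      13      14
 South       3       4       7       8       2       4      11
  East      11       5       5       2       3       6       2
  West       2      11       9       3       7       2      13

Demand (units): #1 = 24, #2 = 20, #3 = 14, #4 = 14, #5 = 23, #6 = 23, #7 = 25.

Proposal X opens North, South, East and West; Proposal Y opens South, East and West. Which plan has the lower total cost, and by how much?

Proposal Y is cheaper by 108.

Proposal X: {North, South, East, West}: #1→West 2·24=48, #2→North 4·20=80, #3→East 5·14=70, #4→East 2·14=28, #5→South 2·23=46, #6→West 2·23=46, #7→East 2·25=50. Service 368; fixed 579; total 947.
Proposal Y: {South, East, West}: #1→West 2·24=48, #2→South 4·20=80, #3→East 5·14=70, #4→East 2·14=28, #5→South 2·23=46, #6→West 2·23=46, #7→East 2·25=50. Service 368; fixed 471; total 839.
Difference: |947 − 839| = 108.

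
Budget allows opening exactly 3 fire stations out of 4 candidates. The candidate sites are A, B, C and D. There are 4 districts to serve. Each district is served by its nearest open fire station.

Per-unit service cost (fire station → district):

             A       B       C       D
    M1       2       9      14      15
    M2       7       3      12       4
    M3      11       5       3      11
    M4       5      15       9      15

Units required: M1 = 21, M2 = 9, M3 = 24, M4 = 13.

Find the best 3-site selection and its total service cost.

Choose A, B and C; total service cost 206.

With exactly 3 open, each district uses its cheapest among the chosen.
{A, B, C}: M1→A 2·21=42, M2→B 3·9=27, M3→C 3·24=72, M4→A 5·13=65. Service cost 206.
{A, C, D}: service cost 215
{A, B, D}: service cost 254
Among all 4 size-3 choices, {A, B, C} is lowest.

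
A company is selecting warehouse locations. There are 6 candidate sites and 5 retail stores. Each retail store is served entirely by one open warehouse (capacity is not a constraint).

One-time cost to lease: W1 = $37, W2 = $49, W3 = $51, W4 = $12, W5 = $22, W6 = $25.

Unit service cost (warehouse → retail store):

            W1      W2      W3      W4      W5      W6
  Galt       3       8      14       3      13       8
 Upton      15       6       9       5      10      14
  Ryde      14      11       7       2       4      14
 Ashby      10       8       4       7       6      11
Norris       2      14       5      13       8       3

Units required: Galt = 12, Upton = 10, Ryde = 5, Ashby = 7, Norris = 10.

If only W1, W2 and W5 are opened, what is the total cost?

Each retail store is assigned to its cheapest site among the open ones.
{W1, W2, W5}: Galt→W1 3·12=36, Upton→W2 6·10=60, Ryde→W5 4·5=20, Ashby→W5 6·7=42, Norris→W1 2·10=20. Service 178; fixed 108; total 286.

Total cost: 286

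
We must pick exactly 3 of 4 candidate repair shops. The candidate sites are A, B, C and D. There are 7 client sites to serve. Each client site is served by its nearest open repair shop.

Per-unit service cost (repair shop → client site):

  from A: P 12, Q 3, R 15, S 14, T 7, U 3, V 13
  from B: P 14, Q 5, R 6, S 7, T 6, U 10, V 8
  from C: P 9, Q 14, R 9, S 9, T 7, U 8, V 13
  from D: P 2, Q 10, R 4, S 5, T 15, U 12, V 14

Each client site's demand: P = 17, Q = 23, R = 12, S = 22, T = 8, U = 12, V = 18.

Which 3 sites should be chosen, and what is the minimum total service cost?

With exactly 3 open, each client site uses its cheapest among the chosen.
{A, B, D}: P→D 2·17=34, Q→A 3·23=69, R→D 4·12=48, S→D 5·22=110, T→B 6·8=48, U→A 3·12=36, V→B 8·18=144. Service cost 489.
{A, C, D}: service cost 587
{B, C, D}: service cost 595
Among all 4 size-3 choices, {A, B, D} is lowest.

Choose A, B and D; total service cost 489.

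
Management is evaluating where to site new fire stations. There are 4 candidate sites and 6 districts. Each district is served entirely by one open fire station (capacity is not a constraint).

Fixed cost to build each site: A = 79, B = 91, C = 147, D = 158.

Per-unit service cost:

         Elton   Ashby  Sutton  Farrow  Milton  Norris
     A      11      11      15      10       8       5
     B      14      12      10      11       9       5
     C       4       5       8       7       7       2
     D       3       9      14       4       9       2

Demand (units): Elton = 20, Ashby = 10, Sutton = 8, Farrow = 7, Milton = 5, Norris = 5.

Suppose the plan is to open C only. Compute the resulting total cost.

Total cost: 435

Each district is assigned to its cheapest site among the open ones.
{C}: Elton→C 4·20=80, Ashby→C 5·10=50, Sutton→C 8·8=64, Farrow→C 7·7=49, Milton→C 7·5=35, Norris→C 2·5=10. Service 288; fixed 147; total 435.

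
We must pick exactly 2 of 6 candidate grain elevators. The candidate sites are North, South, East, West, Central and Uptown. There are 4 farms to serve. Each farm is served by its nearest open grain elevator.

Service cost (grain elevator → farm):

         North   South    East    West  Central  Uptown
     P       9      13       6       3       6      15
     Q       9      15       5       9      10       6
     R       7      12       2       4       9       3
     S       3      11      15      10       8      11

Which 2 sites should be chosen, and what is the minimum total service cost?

With exactly 2 open, each farm uses its cheapest among the chosen.
{North, East}: P→East 6, Q→East 5, R→East 2, S→North 3. Service cost 16.
{North, West}: service cost 19
{East, West}: service cost 20
Among all 15 size-2 choices, {North, East} is lowest.

Choose North and East; total service cost 16.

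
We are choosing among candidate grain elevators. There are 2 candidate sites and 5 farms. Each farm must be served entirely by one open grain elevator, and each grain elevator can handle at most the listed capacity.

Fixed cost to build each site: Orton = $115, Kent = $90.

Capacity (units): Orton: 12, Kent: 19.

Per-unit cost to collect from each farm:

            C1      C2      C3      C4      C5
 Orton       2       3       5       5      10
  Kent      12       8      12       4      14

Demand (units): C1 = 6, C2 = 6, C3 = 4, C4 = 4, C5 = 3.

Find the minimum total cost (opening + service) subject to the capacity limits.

Minimum total cost: 341

Open {Orton, Kent}: C1→Orton 2·6=12, C2→Orton 3·6=18, C3→Kent 12·4=48, C4→Kent 4·4=16, C5→Kent 14·3=42.
Loads: Orton carries 12/12, Kent carries 11/19. Service 136; fixed 205; total 341.
Next best feasible plan costs 343.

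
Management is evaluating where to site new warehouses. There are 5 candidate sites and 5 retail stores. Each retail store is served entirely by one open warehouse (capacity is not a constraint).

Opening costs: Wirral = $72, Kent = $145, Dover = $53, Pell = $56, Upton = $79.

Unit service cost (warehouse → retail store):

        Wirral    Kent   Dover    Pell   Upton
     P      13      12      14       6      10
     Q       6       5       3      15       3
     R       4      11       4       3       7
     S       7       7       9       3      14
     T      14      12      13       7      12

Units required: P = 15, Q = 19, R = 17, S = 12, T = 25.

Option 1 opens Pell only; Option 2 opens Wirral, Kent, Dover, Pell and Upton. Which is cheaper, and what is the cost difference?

Option 1: {Pell}: P→Pell 6·15=90, Q→Pell 15·19=285, R→Pell 3·17=51, S→Pell 3·12=36, T→Pell 7·25=175. Service 637; fixed 56; total 693.
Option 2: {Wirral, Kent, Dover, Pell, Upton}: P→Pell 6·15=90, Q→Dover 3·19=57, R→Pell 3·17=51, S→Pell 3·12=36, T→Pell 7·25=175. Service 409; fixed 405; total 814.
Difference: |693 − 814| = 121.

Option 1 is cheaper by 121.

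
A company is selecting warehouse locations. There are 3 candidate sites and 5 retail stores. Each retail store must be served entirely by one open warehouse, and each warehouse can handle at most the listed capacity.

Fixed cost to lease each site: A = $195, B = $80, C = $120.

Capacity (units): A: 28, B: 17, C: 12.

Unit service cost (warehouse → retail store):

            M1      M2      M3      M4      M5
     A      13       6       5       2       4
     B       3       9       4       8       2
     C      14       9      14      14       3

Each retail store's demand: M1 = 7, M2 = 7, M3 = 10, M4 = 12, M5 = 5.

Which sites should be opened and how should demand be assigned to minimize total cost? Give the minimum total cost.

Open {A, B}: M1→B 3·7=21, M2→A 6·7=42, M3→B 4·10=40, M4→A 2·12=24, M5→A 4·5=20.
Loads: A carries 24/28, B carries 17/17. Service 147; fixed 275; total 422.
Next best feasible plan costs 453.

Minimum total cost: 422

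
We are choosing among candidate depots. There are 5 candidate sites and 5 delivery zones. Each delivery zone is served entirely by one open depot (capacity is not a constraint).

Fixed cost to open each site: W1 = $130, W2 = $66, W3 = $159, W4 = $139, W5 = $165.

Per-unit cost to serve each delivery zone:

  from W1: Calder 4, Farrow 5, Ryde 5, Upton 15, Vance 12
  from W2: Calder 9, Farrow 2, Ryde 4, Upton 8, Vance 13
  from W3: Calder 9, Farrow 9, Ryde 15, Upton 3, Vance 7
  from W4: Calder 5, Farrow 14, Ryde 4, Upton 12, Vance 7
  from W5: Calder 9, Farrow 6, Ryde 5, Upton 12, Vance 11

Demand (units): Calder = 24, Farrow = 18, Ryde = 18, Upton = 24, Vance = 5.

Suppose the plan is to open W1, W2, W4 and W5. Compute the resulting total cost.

Total cost: 931

Each delivery zone is assigned to its cheapest site among the open ones.
{W1, W2, W4, W5}: Calder→W1 4·24=96, Farrow→W2 2·18=36, Ryde→W2 4·18=72, Upton→W2 8·24=192, Vance→W4 7·5=35. Service 431; fixed 500; total 931.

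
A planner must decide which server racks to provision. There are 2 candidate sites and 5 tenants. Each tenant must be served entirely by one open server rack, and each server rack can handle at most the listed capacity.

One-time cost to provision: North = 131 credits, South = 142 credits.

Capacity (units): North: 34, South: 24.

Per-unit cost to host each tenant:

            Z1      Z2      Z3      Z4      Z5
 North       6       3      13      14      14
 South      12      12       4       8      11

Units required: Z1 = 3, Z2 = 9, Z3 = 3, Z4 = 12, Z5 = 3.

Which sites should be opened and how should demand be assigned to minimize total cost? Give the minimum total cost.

Minimum total cost: 425

Open {North}: Z1→North 6·3=18, Z2→North 3·9=27, Z3→North 13·3=39, Z4→North 14·12=168, Z5→North 14·3=42.
Loads: North carries 30/34. Service 294; fixed 131; total 425.
Next best feasible plan costs 459.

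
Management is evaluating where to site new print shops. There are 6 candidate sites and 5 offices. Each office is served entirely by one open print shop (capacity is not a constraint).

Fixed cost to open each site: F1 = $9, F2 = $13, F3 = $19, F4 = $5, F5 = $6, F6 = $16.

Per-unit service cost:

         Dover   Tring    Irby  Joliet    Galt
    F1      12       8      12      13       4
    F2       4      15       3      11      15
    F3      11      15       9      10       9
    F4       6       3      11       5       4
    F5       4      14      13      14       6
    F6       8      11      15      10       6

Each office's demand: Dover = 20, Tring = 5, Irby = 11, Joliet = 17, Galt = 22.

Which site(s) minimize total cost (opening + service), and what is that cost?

For any fixed open set, each office goes to its cheapest open site; total = fixed + service.
{F2, F4}: Dover→F2 4·20=80, Tring→F4 3·5=15, Irby→F2 3·11=33, Joliet→F4 5·17=85, Galt→F4 4·22=88. Service 301; fixed 18; total 319.
{F2, F4, F5}: Dover→F2 4·20=80, Tring→F4 3·5=15, Irby→F2 3·11=33, Joliet→F4 5·17=85, Galt→F4 4·22=88. Service 301; fixed 24; total 325.
{F1, F2, F4}: Dover→F2 4·20=80, Tring→F4 3·5=15, Irby→F2 3·11=33, Joliet→F4 5·17=85, Galt→F1 4·22=88. Service 301; fixed 27; total 328.
{F1, F2, F3, F4, F5, F6}: service 301 + fixed 68 = 369
No other subset beats 319.

Open F2 and F4; minimum total cost 319.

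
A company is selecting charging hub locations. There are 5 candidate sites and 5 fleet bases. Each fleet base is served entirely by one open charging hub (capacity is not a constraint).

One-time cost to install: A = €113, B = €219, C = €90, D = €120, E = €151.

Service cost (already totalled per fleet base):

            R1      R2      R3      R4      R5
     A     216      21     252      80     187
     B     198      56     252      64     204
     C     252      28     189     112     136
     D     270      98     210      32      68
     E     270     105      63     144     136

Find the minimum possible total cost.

For any fixed open set, each fleet base goes to its cheapest open site; total = fixed + service.
{C, D}: R1→C 252, R2→C 28, R3→C 189, R4→D 32, R5→D 68. Service 569; fixed 210; total 779.
{A, D}: service 547 + fixed 233 = 780
{A, E}: service 516 + fixed 264 = 780
{A, B, C, D, E}: R1→B 198, R2→A 21, R3→E 63, R4→D 32, R5→D 68. Service 382; fixed 693; total 1075.
No other subset beats 779.

Minimum total cost: 779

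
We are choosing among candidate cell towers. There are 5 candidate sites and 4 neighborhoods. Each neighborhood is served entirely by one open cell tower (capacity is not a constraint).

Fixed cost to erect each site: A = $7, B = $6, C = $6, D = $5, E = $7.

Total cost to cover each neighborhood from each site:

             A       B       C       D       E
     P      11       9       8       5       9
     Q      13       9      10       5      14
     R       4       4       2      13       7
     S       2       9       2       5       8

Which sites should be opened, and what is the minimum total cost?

Open C and D; minimum total cost 25.

For any fixed open set, each neighborhood goes to its cheapest open site; total = fixed + service.
{C, D}: P→D 5, Q→D 5, R→C 2, S→C 2. Service 14; fixed 11; total 25.
{A, D}: service 16 + fixed 12 = 28
{C}: service 22 + fixed 6 = 28
{A, B, C, D, E}: P→D 5, Q→D 5, R→C 2, S→A 2. Service 14; fixed 31; total 45.
No other subset beats 25.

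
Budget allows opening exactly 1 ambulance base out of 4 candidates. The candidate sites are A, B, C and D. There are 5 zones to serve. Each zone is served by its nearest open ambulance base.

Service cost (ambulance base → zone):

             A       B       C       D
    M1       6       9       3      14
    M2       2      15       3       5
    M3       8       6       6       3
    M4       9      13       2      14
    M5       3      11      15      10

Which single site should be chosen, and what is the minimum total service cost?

Choose A only; total service cost 28.

With exactly 1 open, each zone uses its cheapest among the chosen.
{A}: M1→A 6, M2→A 2, M3→A 8, M4→A 9, M5→A 3. Service cost 28.
{C}: service cost 29
{D}: service cost 46
Among all 4 size-1 choices, {A} is lowest.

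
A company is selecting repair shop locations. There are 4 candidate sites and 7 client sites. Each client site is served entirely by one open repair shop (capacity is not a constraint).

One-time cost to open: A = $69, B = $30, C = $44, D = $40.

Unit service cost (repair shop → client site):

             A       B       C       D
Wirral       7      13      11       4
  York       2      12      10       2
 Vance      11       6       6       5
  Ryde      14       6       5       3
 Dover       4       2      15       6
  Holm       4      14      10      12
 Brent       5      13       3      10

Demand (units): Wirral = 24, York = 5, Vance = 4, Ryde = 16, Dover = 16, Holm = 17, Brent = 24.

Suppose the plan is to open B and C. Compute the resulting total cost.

Each client site is assigned to its cheapest site among the open ones.
{B, C}: Wirral→C 11·24=264, York→C 10·5=50, Vance→B 6·4=24, Ryde→C 5·16=80, Dover→B 2·16=32, Holm→C 10·17=170, Brent→C 3·24=72. Service 692; fixed 74; total 766.

Total cost: 766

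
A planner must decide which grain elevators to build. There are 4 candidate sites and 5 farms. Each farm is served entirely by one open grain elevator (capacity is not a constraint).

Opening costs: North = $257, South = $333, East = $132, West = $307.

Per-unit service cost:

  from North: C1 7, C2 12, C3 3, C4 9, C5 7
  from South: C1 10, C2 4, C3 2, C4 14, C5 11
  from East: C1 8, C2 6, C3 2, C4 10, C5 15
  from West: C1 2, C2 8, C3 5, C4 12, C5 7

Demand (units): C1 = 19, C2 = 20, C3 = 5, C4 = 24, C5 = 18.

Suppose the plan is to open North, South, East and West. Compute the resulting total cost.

Each farm is assigned to its cheapest site among the open ones.
{North, South, East, West}: C1→West 2·19=38, C2→South 4·20=80, C3→South 2·5=10, C4→North 9·24=216, C5→North 7·18=126. Service 470; fixed 1029; total 1499.

Total cost: 1499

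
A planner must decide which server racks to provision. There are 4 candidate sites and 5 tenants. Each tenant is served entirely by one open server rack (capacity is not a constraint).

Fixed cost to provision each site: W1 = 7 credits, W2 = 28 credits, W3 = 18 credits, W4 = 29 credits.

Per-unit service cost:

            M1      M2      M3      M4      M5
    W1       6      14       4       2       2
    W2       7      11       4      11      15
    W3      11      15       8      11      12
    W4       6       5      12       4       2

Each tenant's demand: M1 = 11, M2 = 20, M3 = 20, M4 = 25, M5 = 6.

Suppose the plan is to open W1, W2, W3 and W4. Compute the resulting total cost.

Each tenant is assigned to its cheapest site among the open ones.
{W1, W2, W3, W4}: M1→W1 6·11=66, M2→W4 5·20=100, M3→W1 4·20=80, M4→W1 2·25=50, M5→W1 2·6=12. Service 308; fixed 82; total 390.

Total cost: 390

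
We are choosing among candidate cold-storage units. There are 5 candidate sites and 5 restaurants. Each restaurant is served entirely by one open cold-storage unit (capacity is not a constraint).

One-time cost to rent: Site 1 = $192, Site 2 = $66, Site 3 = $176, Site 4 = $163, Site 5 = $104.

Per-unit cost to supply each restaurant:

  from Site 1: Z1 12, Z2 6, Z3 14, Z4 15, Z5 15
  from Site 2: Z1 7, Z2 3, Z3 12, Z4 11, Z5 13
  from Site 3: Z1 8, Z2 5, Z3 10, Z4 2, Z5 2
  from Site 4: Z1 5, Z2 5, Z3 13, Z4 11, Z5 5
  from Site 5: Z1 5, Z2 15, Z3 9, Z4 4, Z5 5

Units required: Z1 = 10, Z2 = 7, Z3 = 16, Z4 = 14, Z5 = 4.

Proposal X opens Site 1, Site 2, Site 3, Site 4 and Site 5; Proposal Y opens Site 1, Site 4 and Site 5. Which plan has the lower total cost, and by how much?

Proposal X: {Site 1, Site 2, Site 3, Site 4, Site 5}: Z1→Site 4 5·10=50, Z2→Site 2 3·7=21, Z3→Site 5 9·16=144, Z4→Site 3 2·14=28, Z5→Site 3 2·4=8. Service 251; fixed 701; total 952.
Proposal Y: {Site 1, Site 4, Site 5}: Z1→Site 4 5·10=50, Z2→Site 4 5·7=35, Z3→Site 5 9·16=144, Z4→Site 5 4·14=56, Z5→Site 4 5·4=20. Service 305; fixed 459; total 764.
Difference: |952 − 764| = 188.

Proposal Y is cheaper by 188.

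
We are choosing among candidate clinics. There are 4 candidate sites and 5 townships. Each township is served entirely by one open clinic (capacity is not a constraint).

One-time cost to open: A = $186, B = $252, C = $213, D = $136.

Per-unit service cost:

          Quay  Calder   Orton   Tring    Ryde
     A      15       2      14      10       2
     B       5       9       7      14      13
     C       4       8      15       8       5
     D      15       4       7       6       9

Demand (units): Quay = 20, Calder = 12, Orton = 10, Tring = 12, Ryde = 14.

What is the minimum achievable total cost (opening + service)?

For any fixed open set, each township goes to its cheapest open site; total = fixed + service.
{C, D}: Quay→C 4·20=80, Calder→D 4·12=48, Orton→D 7·10=70, Tring→D 6·12=72, Ryde→C 5·14=70. Service 340; fixed 349; total 689.
{C}: Quay→C 4·20=80, Calder→C 8·12=96, Orton→C 15·10=150, Tring→C 8·12=96, Ryde→C 5·14=70. Service 492; fixed 213; total 705.
{D}: service 616 + fixed 136 = 752
{A, B, C, D}: Quay→C 4·20=80, Calder→A 2·12=24, Orton→B 7·10=70, Tring→D 6·12=72, Ryde→A 2·14=28. Service 274; fixed 787; total 1061.
No other subset beats 689.

Minimum total cost: 689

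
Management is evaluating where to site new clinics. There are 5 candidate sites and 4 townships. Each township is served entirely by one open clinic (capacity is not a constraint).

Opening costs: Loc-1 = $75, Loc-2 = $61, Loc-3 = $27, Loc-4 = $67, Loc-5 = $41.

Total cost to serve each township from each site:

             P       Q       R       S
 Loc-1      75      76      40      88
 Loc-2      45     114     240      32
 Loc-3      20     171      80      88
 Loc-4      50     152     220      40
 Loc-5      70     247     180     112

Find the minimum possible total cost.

For any fixed open set, each township goes to its cheapest open site; total = fixed + service.
{Loc-1, Loc-3}: P→Loc-3 20, Q→Loc-1 76, R→Loc-1 40, S→Loc-1 88. Service 224; fixed 102; total 326.
{Loc-1, Loc-2}: service 193 + fixed 136 = 329
{Loc-1, Loc-2, Loc-3}: service 168 + fixed 163 = 331
{Loc-1, Loc-2, Loc-3, Loc-4, Loc-5}: P→Loc-3 20, Q→Loc-1 76, R→Loc-1 40, S→Loc-2 32. Service 168; fixed 271; total 439.
No other subset beats 326.

Minimum total cost: 326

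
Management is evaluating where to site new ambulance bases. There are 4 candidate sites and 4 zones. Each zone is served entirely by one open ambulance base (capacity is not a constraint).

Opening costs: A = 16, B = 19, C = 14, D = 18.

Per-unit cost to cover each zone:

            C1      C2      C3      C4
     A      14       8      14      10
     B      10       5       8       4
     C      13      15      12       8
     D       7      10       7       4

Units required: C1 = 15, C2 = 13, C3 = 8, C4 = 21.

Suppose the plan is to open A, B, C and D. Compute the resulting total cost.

Each zone is assigned to its cheapest site among the open ones.
{A, B, C, D}: C1→D 7·15=105, C2→B 5·13=65, C3→D 7·8=56, C4→B 4·21=84. Service 310; fixed 67; total 377.

Total cost: 377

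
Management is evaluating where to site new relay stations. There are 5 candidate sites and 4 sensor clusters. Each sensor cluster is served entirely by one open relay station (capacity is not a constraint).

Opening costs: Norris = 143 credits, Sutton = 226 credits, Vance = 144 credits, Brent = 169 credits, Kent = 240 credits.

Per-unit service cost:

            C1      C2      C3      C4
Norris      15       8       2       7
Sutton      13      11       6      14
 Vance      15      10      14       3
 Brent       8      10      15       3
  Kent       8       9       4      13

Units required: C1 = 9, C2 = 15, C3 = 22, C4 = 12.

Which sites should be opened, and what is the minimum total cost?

For any fixed open set, each sensor cluster goes to its cheapest open site; total = fixed + service.
{Norris}: C1→Norris 15·9=135, C2→Norris 8·15=120, C3→Norris 2·22=44, C4→Norris 7·12=84. Service 383; fixed 143; total 526.
{Norris, Brent}: service 272 + fixed 312 = 584
{Norris, Vance}: C1→Norris 15·9=135, C2→Norris 8·15=120, C3→Norris 2·22=44, C4→Vance 3·12=36. Service 335; fixed 287; total 622.
{Norris, Sutton, Vance, Brent, Kent}: service 272 + fixed 922 = 1194
No other subset beats 526.

Open Norris only; minimum total cost 526.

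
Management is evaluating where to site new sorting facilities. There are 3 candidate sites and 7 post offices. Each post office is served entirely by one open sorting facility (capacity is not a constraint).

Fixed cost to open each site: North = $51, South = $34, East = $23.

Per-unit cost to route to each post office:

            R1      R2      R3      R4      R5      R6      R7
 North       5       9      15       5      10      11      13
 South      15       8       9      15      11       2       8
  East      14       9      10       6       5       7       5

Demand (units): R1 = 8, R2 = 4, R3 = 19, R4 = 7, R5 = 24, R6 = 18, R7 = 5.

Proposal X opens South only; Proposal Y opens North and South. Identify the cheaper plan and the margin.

Proposal Y is cheaper by 123.

Proposal X: {South}: R1→South 15·8=120, R2→South 8·4=32, R3→South 9·19=171, R4→South 15·7=105, R5→South 11·24=264, R6→South 2·18=36, R7→South 8·5=40. Service 768; fixed 34; total 802.
Proposal Y: {North, South}: R1→North 5·8=40, R2→South 8·4=32, R3→South 9·19=171, R4→North 5·7=35, R5→North 10·24=240, R6→South 2·18=36, R7→South 8·5=40. Service 594; fixed 85; total 679.
Difference: |802 − 679| = 123.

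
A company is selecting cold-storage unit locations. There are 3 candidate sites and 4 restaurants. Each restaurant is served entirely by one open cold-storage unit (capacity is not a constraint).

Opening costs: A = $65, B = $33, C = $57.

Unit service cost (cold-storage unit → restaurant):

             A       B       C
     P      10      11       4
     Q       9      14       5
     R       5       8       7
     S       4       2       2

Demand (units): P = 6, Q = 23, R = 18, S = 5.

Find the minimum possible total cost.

Minimum total cost: 332

For any fixed open set, each restaurant goes to its cheapest open site; total = fixed + service.
{C}: P→C 4·6=24, Q→C 5·23=115, R→C 7·18=126, S→C 2·5=10. Service 275; fixed 57; total 332.
{A, C}: service 239 + fixed 122 = 361
{B, C}: P→C 4·6=24, Q→C 5·23=115, R→C 7·18=126, S→B 2·5=10. Service 275; fixed 90; total 365.
{A, B, C}: P→C 4·6=24, Q→C 5·23=115, R→A 5·18=90, S→B 2·5=10. Service 239; fixed 155; total 394.
No other subset beats 332.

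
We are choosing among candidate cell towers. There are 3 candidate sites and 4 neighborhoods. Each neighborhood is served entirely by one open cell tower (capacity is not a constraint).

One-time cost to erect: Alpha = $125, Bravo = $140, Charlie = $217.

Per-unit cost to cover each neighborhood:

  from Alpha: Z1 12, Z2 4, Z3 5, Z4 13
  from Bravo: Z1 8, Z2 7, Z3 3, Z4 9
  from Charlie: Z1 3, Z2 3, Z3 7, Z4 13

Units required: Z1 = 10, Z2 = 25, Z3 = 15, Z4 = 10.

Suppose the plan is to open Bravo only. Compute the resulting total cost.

Total cost: 530

Each neighborhood is assigned to its cheapest site among the open ones.
{Bravo}: Z1→Bravo 8·10=80, Z2→Bravo 7·25=175, Z3→Bravo 3·15=45, Z4→Bravo 9·10=90. Service 390; fixed 140; total 530.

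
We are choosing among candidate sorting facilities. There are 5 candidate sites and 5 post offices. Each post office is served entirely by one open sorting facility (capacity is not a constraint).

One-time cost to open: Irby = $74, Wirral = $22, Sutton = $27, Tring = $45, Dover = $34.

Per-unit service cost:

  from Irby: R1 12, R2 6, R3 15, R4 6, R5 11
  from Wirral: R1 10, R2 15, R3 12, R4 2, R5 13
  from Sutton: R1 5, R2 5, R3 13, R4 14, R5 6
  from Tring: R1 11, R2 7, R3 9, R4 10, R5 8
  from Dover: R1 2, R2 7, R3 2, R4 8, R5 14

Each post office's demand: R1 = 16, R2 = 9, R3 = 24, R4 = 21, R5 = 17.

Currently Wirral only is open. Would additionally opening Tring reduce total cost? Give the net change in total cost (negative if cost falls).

Yes — net change −184 (cost falls by 184).

Current service cost with {Wirral}: 846.
Adding Tring: each post office re-picks its cheapest; new service cost 617, saving 229.
Extra fixed cost: 45. Net change = 45 − 229 = -184.
(Totals: 868 → 684.)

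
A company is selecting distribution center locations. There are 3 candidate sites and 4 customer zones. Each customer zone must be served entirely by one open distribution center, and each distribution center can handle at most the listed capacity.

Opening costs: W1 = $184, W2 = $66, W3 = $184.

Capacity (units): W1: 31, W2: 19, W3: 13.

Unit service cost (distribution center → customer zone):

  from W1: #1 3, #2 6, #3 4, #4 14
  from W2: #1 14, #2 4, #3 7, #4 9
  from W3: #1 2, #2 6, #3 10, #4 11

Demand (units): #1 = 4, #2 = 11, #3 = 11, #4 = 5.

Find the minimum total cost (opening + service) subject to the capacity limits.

Minimum total cost: 376

Open {W1}: #1→W1 3·4=12, #2→W1 6·11=66, #3→W1 4·11=44, #4→W1 14·5=70.
Loads: W1 carries 31/31. Service 192; fixed 184; total 376.
Next best feasible plan costs 395.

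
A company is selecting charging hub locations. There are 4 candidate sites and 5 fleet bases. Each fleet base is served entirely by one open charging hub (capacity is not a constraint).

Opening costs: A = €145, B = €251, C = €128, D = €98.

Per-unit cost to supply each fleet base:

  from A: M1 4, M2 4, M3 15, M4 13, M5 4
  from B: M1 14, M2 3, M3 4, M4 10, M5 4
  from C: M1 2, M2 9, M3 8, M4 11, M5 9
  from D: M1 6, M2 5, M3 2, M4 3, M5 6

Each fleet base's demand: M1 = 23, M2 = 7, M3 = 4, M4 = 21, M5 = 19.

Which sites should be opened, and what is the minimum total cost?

Open D only; minimum total cost 456.

For any fixed open set, each fleet base goes to its cheapest open site; total = fixed + service.
{D}: M1→D 6·23=138, M2→D 5·7=35, M3→D 2·4=8, M4→D 3·21=63, M5→D 6·19=114. Service 358; fixed 98; total 456.
{C, D}: M1→C 2·23=46, M2→D 5·7=35, M3→D 2·4=8, M4→D 3·21=63, M5→D 6·19=114. Service 266; fixed 226; total 492.
{A, D}: service 267 + fixed 243 = 510
{A, B, C, D}: M1→C 2·23=46, M2→B 3·7=21, M3→D 2·4=8, M4→D 3·21=63, M5→A 4·19=76. Service 214; fixed 622; total 836.
(All 15 nonempty subsets were checked; D only is lowest.)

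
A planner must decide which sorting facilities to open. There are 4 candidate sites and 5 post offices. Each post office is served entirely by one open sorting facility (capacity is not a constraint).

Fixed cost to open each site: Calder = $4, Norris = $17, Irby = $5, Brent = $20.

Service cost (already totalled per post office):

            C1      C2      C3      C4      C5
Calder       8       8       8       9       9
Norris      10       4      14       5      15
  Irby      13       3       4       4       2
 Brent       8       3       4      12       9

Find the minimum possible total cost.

For any fixed open set, each post office goes to its cheapest open site; total = fixed + service.
{Calder, Irby}: C1→Calder 8, C2→Irby 3, C3→Irby 4, C4→Irby 4, C5→Irby 2. Service 21; fixed 9; total 30.
{Irby}: service 26 + fixed 5 = 31
{Norris, Irby}: C1→Norris 10, C2→Irby 3, C3→Irby 4, C4→Irby 4, C5→Irby 2. Service 23; fixed 22; total 45.
{Calder, Norris, Irby, Brent}: service 21 + fixed 46 = 67
No other subset beats 30.

Minimum total cost: 30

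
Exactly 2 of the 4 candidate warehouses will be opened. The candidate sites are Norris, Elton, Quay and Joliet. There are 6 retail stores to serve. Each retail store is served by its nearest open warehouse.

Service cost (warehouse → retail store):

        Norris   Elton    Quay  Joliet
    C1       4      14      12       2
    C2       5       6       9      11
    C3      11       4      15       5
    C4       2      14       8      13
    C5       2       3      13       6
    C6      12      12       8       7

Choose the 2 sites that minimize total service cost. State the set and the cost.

Choose Norris and Joliet; total service cost 23.

With exactly 2 open, each retail store uses its cheapest among the chosen.
{Norris, Joliet}: C1→Joliet 2, C2→Norris 5, C3→Joliet 5, C4→Norris 2, C5→Norris 2, C6→Joliet 7. Service cost 23.
{Norris, Elton}: service cost 29
{Norris, Quay}: service cost 32
Among all 6 size-2 choices, {Norris, Joliet} is lowest.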